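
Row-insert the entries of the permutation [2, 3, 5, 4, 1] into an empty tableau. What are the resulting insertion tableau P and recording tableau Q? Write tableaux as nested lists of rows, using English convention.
P = [[1, 3, 4], [2], [5]], Q = [[1, 2, 3], [4], [5]]

Insert each entry of the permutation into P by Schensted row insertion, recording in Q the position of each new cell.

Insert 2: appended to row 1. P = [[2]].
Insert 3: appended to row 1. P = [[2, 3]].
Insert 5: appended to row 1. P = [[2, 3, 5]].
Insert 4: 4 bumps 5 from row 1; 5 starts row 2. P = [[2, 3, 4], [5]].
Insert 1: 1 bumps 2 from row 1; 2 bumps 5 from row 2; 5 starts row 3. P = [[1, 3, 4], [2], [5]].

So P = [[1, 3, 4], [2], [5]], Q = [[1, 2, 3], [4], [5]].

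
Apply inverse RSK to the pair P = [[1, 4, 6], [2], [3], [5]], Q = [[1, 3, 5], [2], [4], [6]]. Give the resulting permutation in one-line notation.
5 3 4 2 6 1

Reverse RSK: for i = n, n-1, ..., 1, locate i in Q, remove the corresponding corner cell from P, and reverse-bump its entry up through P; the value ejected from row 1 is w(i).

So w = 5 3 4 2 6 1.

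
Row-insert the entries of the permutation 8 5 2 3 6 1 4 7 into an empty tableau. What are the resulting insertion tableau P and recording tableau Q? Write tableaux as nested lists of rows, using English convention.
P = [[1, 3, 4, 7], [2, 6], [5], [8]], Q = [[1, 4, 5, 8], [2, 7], [3], [6]]

Insert each entry of the permutation into P by Schensted row insertion, recording in Q the position of each new cell.

Insert 8: appended to row 1. P = [[8]], Q = [[1]].
Insert 5: 5 bumps 8 from row 1; 8 starts row 2. P = [[5], [8]], Q = [[1], [2]].
Insert 2: 2 bumps 5 from row 1; 5 bumps 8 from row 2; 8 starts row 3. P = [[2], [5], [8]], Q = [[1], [2], [3]].
Insert 3: appended to row 1. P = [[2, 3], [5], [8]], Q = [[1, 4], [2], [3]].
Insert 6: appended to row 1. P = [[2, 3, 6], [5], [8]], Q = [[1, 4, 5], [2], [3]].
Insert 1: 1 bumps 2 from row 1; 2 bumps 5 from row 2; 5 bumps 8 from row 3; 8 starts row 4. P = [[1, 3, 6], [2], [5], [8]], Q = [[1, 4, 5], [2], [3], [6]].
Insert 4: 4 bumps 6 from row 1; 6 appends to row 2. P = [[1, 3, 4], [2, 6], [5], [8]], Q = [[1, 4, 5], [2, 7], [3], [6]].
Insert 7: appended to row 1. P = [[1, 3, 4, 7], [2, 6], [5], [8]], Q = [[1, 4, 5, 8], [2, 7], [3], [6]].

So P = [[1, 3, 4, 7], [2, 6], [5], [8]], Q = [[1, 4, 5, 8], [2, 7], [3], [6]].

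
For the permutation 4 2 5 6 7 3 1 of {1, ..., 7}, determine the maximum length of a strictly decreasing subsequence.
3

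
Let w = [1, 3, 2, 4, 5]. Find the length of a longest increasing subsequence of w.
4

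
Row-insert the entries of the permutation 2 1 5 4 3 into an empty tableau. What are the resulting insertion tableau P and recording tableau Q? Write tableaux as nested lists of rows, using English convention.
P = [[1, 3], [2, 4], [5]], Q = [[1, 3], [2, 4], [5]]

Insert each entry of the permutation into P by Schensted row insertion, recording in Q the position of each new cell.

After inserting 2: P = [[2]].
After inserting 1: P = [[1], [2]].
After inserting 5: P = [[1, 5], [2]].
After inserting 4: P = [[1, 4], [2, 5]].
After inserting 3: P = [[1, 3], [2, 4], [5]].

So P = [[1, 3], [2, 4], [5]], Q = [[1, 3], [2, 4], [5]].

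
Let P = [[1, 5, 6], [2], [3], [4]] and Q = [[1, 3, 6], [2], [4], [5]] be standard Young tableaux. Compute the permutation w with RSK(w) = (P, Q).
Reverse the RSK construction: for i from n down to 1, find the cell of Q containing i, remove the entry at that cell from P, and reverse-bump it up through P; the value ejected from row 1 is w(i).

Step i=6: Q has 6 at row 1, column 3; remove that cell from P, ejecting 6. So w(6) = 6. P is now [[1, 5], [2], [3], [4]].
Step i=5: Q has 5 at row 4, column 1; remove 4 from row 4 of P and reverse-bump: 4 enters row 3 and ejects 3; 3 enters row 2 and ejects 2; 2 enters row 1 and ejects 1. So w(5) = 1. P is now [[2, 5], [3], [4]].
Step i=4: Q has 4 at row 3, column 1; remove 4 from row 3 of P and reverse-bump: 4 enters row 2 and ejects 3; 3 enters row 1 and ejects 2. So w(4) = 2. P is now [[3, 5], [4]].
Step i=3: Q has 3 at row 1, column 2; remove that cell from P, ejecting 5. So w(3) = 5. P is now [[3], [4]].
Step i=2: Q has 2 at row 2, column 1; remove 4 from row 2 of P and reverse-bump: 4 enters row 1 and ejects 3. So w(2) = 3. P is now [[4]].
Step i=1: Q has 1 at row 1, column 1; remove that cell from P, ejecting 4. So w(1) = 4. P is now [].

So w = 4 3 5 2 1 6.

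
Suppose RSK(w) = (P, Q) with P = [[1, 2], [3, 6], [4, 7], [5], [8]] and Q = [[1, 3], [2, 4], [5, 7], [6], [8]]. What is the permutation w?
5 4 8 7 6 1 3 2

Reverse RSK: for i = n, n-1, ..., 1, locate i in Q, remove the corresponding corner cell from P, and reverse-bump its entry up through P; the value ejected from row 1 is w(i).

So w = 5 4 8 7 6 1 3 2.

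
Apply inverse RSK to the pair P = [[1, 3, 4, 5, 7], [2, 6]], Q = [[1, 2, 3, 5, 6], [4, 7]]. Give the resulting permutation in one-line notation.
2 3 4 1 6 7 5

Reverse the RSK construction: for i from n down to 1, find the cell of Q containing i, remove the entry at that cell from P, and reverse-bump it up through P; the value ejected from row 1 is w(i).

Step i=7: Q has 7 at row 2, column 2; remove 6 from row 2 of P and reverse-bump: 6 enters row 1 and ejects 5. So w(7) = 5. P is now [[1, 3, 4, 6, 7], [2]].
Step i=6: Q has 6 at row 1, column 5; remove that cell from P, ejecting 7. So w(6) = 7. P is now [[1, 3, 4, 6], [2]].
Step i=5: Q has 5 at row 1, column 4; remove that cell from P, ejecting 6. So w(5) = 6. P is now [[1, 3, 4], [2]].
Step i=4: Q has 4 at row 2, column 1; remove 2 from row 2 of P and reverse-bump: 2 enters row 1 and ejects 1. So w(4) = 1. P is now [[2, 3, 4]].
Step i=3: Q has 3 at row 1, column 3; remove that cell from P, ejecting 4. So w(3) = 4. P is now [[2, 3]].
Step i=2: Q has 2 at row 1, column 2; remove that cell from P, ejecting 3. So w(2) = 3. P is now [[2]].
Step i=1: Q has 1 at row 1, column 1; remove that cell from P, ejecting 2. So w(1) = 2. P is now [].

So w = 2 3 4 1 6 7 5.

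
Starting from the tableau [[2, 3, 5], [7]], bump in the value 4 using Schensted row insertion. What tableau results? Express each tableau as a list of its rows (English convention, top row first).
In row 1, 4 replaces 5 (the leftmost entry greater than 4); 5 is bumped to row 2. In row 2, 5 replaces 7 (the leftmost entry greater than 5); 7 is bumped to row 3. 7 starts a new row 3. The new tableau is [[2, 3, 4], [5], [7]].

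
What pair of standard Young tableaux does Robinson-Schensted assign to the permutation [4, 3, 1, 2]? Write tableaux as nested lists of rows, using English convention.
P = [[1, 2], [3], [4]], Q = [[1, 4], [2], [3]]

Insert each entry of the permutation into P by Schensted row insertion, recording in Q the position of each new cell.

Insert 4: appended to row 1. P = [[4]].
Insert 3: 3 bumps 4 from row 1; 4 starts row 2. P = [[3], [4]].
Insert 1: 1 bumps 3 from row 1; 3 bumps 4 from row 2; 4 starts row 3. P = [[1], [3], [4]].
Insert 2: appended to row 1. P = [[1, 2], [3], [4]].

So P = [[1, 2], [3], [4]], Q = [[1, 4], [2], [3]].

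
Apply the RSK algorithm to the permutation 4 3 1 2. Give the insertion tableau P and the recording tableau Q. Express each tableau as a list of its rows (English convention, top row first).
P = [[1, 2], [3], [4]], Q = [[1, 4], [2], [3]]

Insert each entry of the permutation into P by Schensted row insertion, recording in Q the position of each new cell.

Insert 4: appended to row 1. P = [[4]].
Insert 3: 3 bumps 4 from row 1; 4 starts row 2. P = [[3], [4]].
Insert 1: 1 bumps 3 from row 1; 3 bumps 4 from row 2; 4 starts row 3. P = [[1], [3], [4]].
Insert 2: appended to row 1. P = [[1, 2], [3], [4]].

So P = [[1, 2], [3], [4]], Q = [[1, 4], [2], [3]].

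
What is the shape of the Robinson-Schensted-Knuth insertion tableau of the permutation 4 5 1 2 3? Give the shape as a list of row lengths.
[3, 2]

Row-insert each entry into an empty tableau.

After inserting 4: P = [[4]].
After inserting 5: P = [[4, 5]].
After inserting 1: P = [[1, 5], [4]].
After inserting 2: P = [[1, 2], [4, 5]].
After inserting 3: P = [[1, 2, 3], [4, 5]].

The final insertion tableau P = [[1, 2, 3], [4, 5]] has shape [3, 2].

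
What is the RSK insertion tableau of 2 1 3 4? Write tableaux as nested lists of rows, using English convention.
P = [[1, 3, 4], [2]]

After inserting 2: P = [[2]].
After inserting 1: P = [[1], [2]].
After inserting 3: P = [[1, 3], [2]].
After inserting 4: P = [[1, 3, 4], [2]].

So P = [[1, 3, 4], [2]].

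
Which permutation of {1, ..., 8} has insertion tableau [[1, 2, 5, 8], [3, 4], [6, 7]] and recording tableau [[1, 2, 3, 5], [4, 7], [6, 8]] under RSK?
3 6 7 4 8 1 5 2

Reverse the RSK construction: for i from n down to 1, find the cell of Q containing i, remove the entry at that cell from P, and reverse-bump it up through P; the value ejected from row 1 is w(i).

Step i=8: Q has 8 at row 3, column 2; remove 7 from row 3 of P and reverse-bump: 7 enters row 2 and ejects 4; 4 enters row 1 and ejects 2. So w(8) = 2. P is now [[1, 4, 5, 8], [3, 7], [6]].
Step i=7: Q has 7 at row 2, column 2; remove 7 from row 2 of P and reverse-bump: 7 enters row 1 and ejects 5. So w(7) = 5. P is now [[1, 4, 7, 8], [3], [6]].
Step i=6: Q has 6 at row 3, column 1; remove 6 from row 3 of P and reverse-bump: 6 enters row 2 and ejects 3; 3 enters row 1 and ejects 1. So w(6) = 1. P is now [[3, 4, 7, 8], [6]].
Step i=5: Q has 5 at row 1, column 4; remove that cell from P, ejecting 8. So w(5) = 8. P is now [[3, 4, 7], [6]].
Step i=4: Q has 4 at row 2, column 1; remove 6 from row 2 of P and reverse-bump: 6 enters row 1 and ejects 4. So w(4) = 4. P is now [[3, 6, 7]].
Step i=3: Q has 3 at row 1, column 3; remove that cell from P, ejecting 7. So w(3) = 7. P is now [[3, 6]].
Step i=2: Q has 2 at row 1, column 2; remove that cell from P, ejecting 6. So w(2) = 6. P is now [[3]].
Step i=1: Q has 1 at row 1, column 1; remove that cell from P, ejecting 3. So w(1) = 3. P is now [].

So w = 3 6 7 4 8 1 5 2.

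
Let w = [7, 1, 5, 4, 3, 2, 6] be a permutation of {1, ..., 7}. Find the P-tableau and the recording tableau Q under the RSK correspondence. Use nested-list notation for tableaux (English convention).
P = [[1, 2, 6], [3], [4], [5], [7]], Q = [[1, 3, 7], [2], [4], [5], [6]]

Insert each entry of the permutation into P by Schensted row insertion, recording in Q the position of each new cell.

Insert 7: appended to row 1. P = [[7]].
Insert 1: 1 bumps 7 from row 1; 7 starts row 2. P = [[1], [7]].
Insert 5: appended to row 1. P = [[1, 5], [7]].
Insert 4: 4 bumps 5 from row 1; 5 bumps 7 from row 2; 7 starts row 3. P = [[1, 4], [5], [7]].
Insert 3: 3 bumps 4 from row 1; 4 bumps 5 from row 2; 5 bumps 7 from row 3; 7 starts row 4. P = [[1, 3], [4], [5], [7]].
Insert 2: 2 bumps 3 from row 1; 3 bumps 4 from row 2; 4 bumps 5 from row 3; 5 bumps 7 from row 4; 7 starts row 5. P = [[1, 2], [3], [4], [5], [7]].
Insert 6: appended to row 1. P = [[1, 2, 6], [3], [4], [5], [7]].

So P = [[1, 2, 6], [3], [4], [5], [7]], Q = [[1, 3, 7], [2], [4], [5], [6]].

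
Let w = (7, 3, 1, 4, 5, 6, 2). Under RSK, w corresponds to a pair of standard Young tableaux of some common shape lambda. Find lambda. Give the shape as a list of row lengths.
Row-insert each entry into an empty tableau.

After inserting 7: P = [[7]].
After inserting 3: P = [[3], [7]].
After inserting 1: P = [[1], [3], [7]].
After inserting 4: P = [[1, 4], [3], [7]].
After inserting 5: P = [[1, 4, 5], [3], [7]].
After inserting 6: P = [[1, 4, 5, 6], [3], [7]].
After inserting 2: P = [[1, 2, 5, 6], [3, 4], [7]].

The final insertion tableau P = [[1, 2, 5, 6], [3, 4], [7]] has shape [4, 2, 1].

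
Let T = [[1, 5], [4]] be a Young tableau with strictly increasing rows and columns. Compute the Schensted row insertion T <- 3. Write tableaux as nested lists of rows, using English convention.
[[1, 3], [4, 5]]

In row 1, 3 replaces 5 (the leftmost entry greater than 3); 5 is bumped to row 2. 5 is appended to row 2. The new tableau is [[1, 3], [4, 5]].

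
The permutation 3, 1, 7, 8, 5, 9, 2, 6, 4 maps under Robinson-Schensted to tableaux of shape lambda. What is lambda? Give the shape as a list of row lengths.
RSK row insertion gives P = [[1, 2, 4, 9], [3, 5, 6], [7, 8]], which has shape [4, 3, 2].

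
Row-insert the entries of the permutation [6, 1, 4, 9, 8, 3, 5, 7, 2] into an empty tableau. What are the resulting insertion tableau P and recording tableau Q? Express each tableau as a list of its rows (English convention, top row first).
Insert each entry of the permutation into P by Schensted row insertion, recording in Q the position of each new cell.

Insert 6: appended to row 1. P = [[6]].
Insert 1: 1 bumps 6 from row 1; 6 starts row 2. P = [[1], [6]].
Insert 4: appended to row 1. P = [[1, 4], [6]].
Insert 9: appended to row 1. P = [[1, 4, 9], [6]].
Insert 8: 8 bumps 9 from row 1; 9 appends to row 2. P = [[1, 4, 8], [6, 9]].
Insert 3: 3 bumps 4 from row 1; 4 bumps 6 from row 2; 6 starts row 3. P = [[1, 3, 8], [4, 9], [6]].
Insert 5: 5 bumps 8 from row 1; 8 bumps 9 from row 2; 9 appends to row 3. P = [[1, 3, 5], [4, 8], [6, 9]].
Insert 7: appended to row 1. P = [[1, 3, 5, 7], [4, 8], [6, 9]].
Insert 2: 2 bumps 3 from row 1; 3 bumps 4 from row 2; 4 bumps 6 from row 3; 6 starts row 4. P = [[1, 2, 5, 7], [3, 8], [4, 9], [6]].

So P = [[1, 2, 5, 7], [3, 8], [4, 9], [6]], Q = [[1, 3, 4, 8], [2, 5], [6, 7], [9]].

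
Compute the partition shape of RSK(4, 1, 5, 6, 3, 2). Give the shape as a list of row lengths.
[3, 2, 1]

Row-insert each entry into an empty tableau.

After inserting 4: P = [[4]].
After inserting 1: P = [[1], [4]].
After inserting 5: P = [[1, 5], [4]].
After inserting 6: P = [[1, 5, 6], [4]].
After inserting 3: P = [[1, 3, 6], [4, 5]].
After inserting 2: P = [[1, 2, 6], [3, 5], [4]].

The final insertion tableau P = [[1, 2, 6], [3, 5], [4]] has shape [3, 2, 1].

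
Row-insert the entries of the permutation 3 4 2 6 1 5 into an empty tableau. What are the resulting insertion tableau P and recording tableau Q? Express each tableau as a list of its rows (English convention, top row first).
Insert each entry of the permutation into P by Schensted row insertion, recording in Q the position of each new cell.

Insert 3: appended to row 1. P = [[3]], Q = [[1]].
Insert 4: appended to row 1. P = [[3, 4]], Q = [[1, 2]].
Insert 2: 2 bumps 3 from row 1; 3 starts row 2. P = [[2, 4], [3]], Q = [[1, 2], [3]].
Insert 6: appended to row 1. P = [[2, 4, 6], [3]], Q = [[1, 2, 4], [3]].
Insert 1: 1 bumps 2 from row 1; 2 bumps 3 from row 2; 3 starts row 3. P = [[1, 4, 6], [2], [3]], Q = [[1, 2, 4], [3], [5]].
Insert 5: 5 bumps 6 from row 1; 6 appends to row 2. P = [[1, 4, 5], [2, 6], [3]], Q = [[1, 2, 4], [3, 6], [5]].

So P = [[1, 4, 5], [2, 6], [3]], Q = [[1, 2, 4], [3, 6], [5]].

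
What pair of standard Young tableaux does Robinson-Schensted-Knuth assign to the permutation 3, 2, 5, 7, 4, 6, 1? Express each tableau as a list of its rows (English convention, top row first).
P = [[1, 4, 6], [2, 5, 7], [3]], Q = [[1, 3, 4], [2, 5, 6], [7]]

Insert each entry of the permutation into P by Schensted row insertion, recording in Q the position of each new cell.

Insert 3: appended to row 1. P = [[3]], Q = [[1]].
Insert 2: 2 bumps 3 from row 1; 3 starts row 2. P = [[2], [3]], Q = [[1], [2]].
Insert 5: appended to row 1. P = [[2, 5], [3]], Q = [[1, 3], [2]].
Insert 7: appended to row 1. P = [[2, 5, 7], [3]], Q = [[1, 3, 4], [2]].
Insert 4: 4 bumps 5 from row 1; 5 appends to row 2. P = [[2, 4, 7], [3, 5]], Q = [[1, 3, 4], [2, 5]].
Insert 6: 6 bumps 7 from row 1; 7 appends to row 2. P = [[2, 4, 6], [3, 5, 7]], Q = [[1, 3, 4], [2, 5, 6]].
Insert 1: 1 bumps 2 from row 1; 2 bumps 3 from row 2; 3 starts row 3. P = [[1, 4, 6], [2, 5, 7], [3]], Q = [[1, 3, 4], [2, 5, 6], [7]].

So P = [[1, 4, 6], [2, 5, 7], [3]], Q = [[1, 3, 4], [2, 5, 6], [7]].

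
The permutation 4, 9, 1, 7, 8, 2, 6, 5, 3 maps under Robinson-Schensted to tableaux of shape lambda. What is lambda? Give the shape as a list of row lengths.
[3, 3, 1, 1, 1]

Row-insert each entry into an empty tableau.

After inserting 4: P = [[4]].
After inserting 9: P = [[4, 9]].
After inserting 1: P = [[1, 9], [4]].
After inserting 7: P = [[1, 7], [4, 9]].
After inserting 8: P = [[1, 7, 8], [4, 9]].
After inserting 2: P = [[1, 2, 8], [4, 7], [9]].
After inserting 6: P = [[1, 2, 6], [4, 7, 8], [9]].
After inserting 5: P = [[1, 2, 5], [4, 6, 8], [7], [9]].
After inserting 3: P = [[1, 2, 3], [4, 5, 8], [6], [7], [9]].

The final insertion tableau P = [[1, 2, 3], [4, 5, 8], [6], [7], [9]] has shape [3, 3, 1, 1, 1].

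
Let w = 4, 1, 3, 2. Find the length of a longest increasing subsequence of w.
2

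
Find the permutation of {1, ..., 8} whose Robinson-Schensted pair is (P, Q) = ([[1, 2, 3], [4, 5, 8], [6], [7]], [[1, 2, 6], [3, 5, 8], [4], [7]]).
4 7 6 1 5 8 2 3

Reverse the RSK construction: for i from n down to 1, find the cell of Q containing i, remove the entry at that cell from P, and reverse-bump it up through P; the value ejected from row 1 is w(i).

Step i=8: Q has 8 at row 2, column 3; remove 8 from row 2 of P and reverse-bump: 8 enters row 1 and ejects 3. So w(8) = 3. P is now [[1, 2, 8], [4, 5], [6], [7]].
Step i=7: Q has 7 at row 4, column 1; remove 7 from row 4 of P and reverse-bump: 7 enters row 3 and ejects 6; 6 enters row 2 and ejects 5; 5 enters row 1 and ejects 2. So w(7) = 2. P is now [[1, 5, 8], [4, 6], [7]].
Step i=6: Q has 6 at row 1, column 3; remove that cell from P, ejecting 8. So w(6) = 8. P is now [[1, 5], [4, 6], [7]].
Step i=5: Q has 5 at row 2, column 2; remove 6 from row 2 of P and reverse-bump: 6 enters row 1 and ejects 5. So w(5) = 5. P is now [[1, 6], [4], [7]].
Step i=4: Q has 4 at row 3, column 1; remove 7 from row 3 of P and reverse-bump: 7 enters row 2 and ejects 4; 4 enters row 1 and ejects 1. So w(4) = 1. P is now [[4, 6], [7]].
Step i=3: Q has 3 at row 2, column 1; remove 7 from row 2 of P and reverse-bump: 7 enters row 1 and ejects 6. So w(3) = 6. P is now [[4, 7]].
Step i=2: Q has 2 at row 1, column 2; remove that cell from P, ejecting 7. So w(2) = 7. P is now [[4]].
Step i=1: Q has 1 at row 1, column 1; remove that cell from P, ejecting 4. So w(1) = 4. P is now [].

So w = 4 7 6 1 5 8 2 3.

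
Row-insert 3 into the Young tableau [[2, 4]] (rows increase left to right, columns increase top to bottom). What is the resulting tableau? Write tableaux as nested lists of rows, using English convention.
[[2, 3], [4]]

In row 1, 3 replaces 4 (the leftmost entry greater than 3); 4 is bumped to row 2. 4 starts a new row 2. The new tableau is [[2, 3], [4]].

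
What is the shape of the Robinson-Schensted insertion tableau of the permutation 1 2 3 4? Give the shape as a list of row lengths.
RSK row insertion gives P = [[1, 2, 3, 4]], which has shape [4].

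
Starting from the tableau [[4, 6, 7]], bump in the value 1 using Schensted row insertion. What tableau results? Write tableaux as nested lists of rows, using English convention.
[[1, 6, 7], [4]]

In row 1, 1 replaces 4 (the leftmost entry greater than 1); 4 is bumped to row 2. 4 starts a new row 2. The new tableau is [[1, 6, 7], [4]].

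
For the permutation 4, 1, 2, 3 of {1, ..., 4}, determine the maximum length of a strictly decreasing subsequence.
2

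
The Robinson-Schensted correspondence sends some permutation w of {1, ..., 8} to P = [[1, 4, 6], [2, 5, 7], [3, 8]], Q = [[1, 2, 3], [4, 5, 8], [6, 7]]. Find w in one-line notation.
Reverse RSK: for i = n, n-1, ..., 1, locate i in Q, remove the corresponding corner cell from P, and reverse-bump its entry up through P; the value ejected from row 1 is w(i).

So w = 3 5 8 2 7 1 4 6.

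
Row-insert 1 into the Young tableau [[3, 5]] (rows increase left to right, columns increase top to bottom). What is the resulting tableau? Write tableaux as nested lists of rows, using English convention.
In row 1, 1 replaces 3 (the leftmost entry greater than 1); 3 is bumped to row 2. 3 starts a new row 2. The new tableau is [[1, 5], [3]].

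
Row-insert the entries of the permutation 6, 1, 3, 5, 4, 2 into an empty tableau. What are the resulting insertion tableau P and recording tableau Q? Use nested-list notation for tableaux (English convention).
Insert each entry of the permutation into P by Schensted row insertion, recording in Q the position of each new cell.

After inserting 6: P = [[6]].
After inserting 1: P = [[1], [6]].
After inserting 3: P = [[1, 3], [6]].
After inserting 5: P = [[1, 3, 5], [6]].
After inserting 4: P = [[1, 3, 4], [5], [6]].
After inserting 2: P = [[1, 2, 4], [3], [5], [6]].

So P = [[1, 2, 4], [3], [5], [6]], Q = [[1, 3, 4], [2], [5], [6]].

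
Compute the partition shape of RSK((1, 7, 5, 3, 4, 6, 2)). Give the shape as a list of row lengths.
[4, 1, 1, 1]

Row-insert each entry into an empty tableau.

After inserting 1: P = [[1]].
After inserting 7: P = [[1, 7]].
After inserting 5: P = [[1, 5], [7]].
After inserting 3: P = [[1, 3], [5], [7]].
After inserting 4: P = [[1, 3, 4], [5], [7]].
After inserting 6: P = [[1, 3, 4, 6], [5], [7]].
After inserting 2: P = [[1, 2, 4, 6], [3], [5], [7]].

The final insertion tableau P = [[1, 2, 4, 6], [3], [5], [7]] has shape [4, 1, 1, 1].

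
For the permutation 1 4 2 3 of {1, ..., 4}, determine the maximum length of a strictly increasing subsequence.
3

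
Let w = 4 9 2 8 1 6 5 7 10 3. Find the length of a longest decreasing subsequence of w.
5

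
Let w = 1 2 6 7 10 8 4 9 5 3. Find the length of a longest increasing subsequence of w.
6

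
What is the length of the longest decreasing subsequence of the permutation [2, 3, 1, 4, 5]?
2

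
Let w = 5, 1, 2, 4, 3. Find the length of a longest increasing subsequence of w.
3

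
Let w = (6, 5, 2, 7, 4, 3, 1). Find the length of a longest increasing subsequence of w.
2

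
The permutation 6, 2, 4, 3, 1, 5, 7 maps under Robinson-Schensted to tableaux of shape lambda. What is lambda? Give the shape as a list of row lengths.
[4, 1, 1, 1]

Row-insert each entry into an empty tableau.

After inserting 6: P = [[6]].
After inserting 2: P = [[2], [6]].
After inserting 4: P = [[2, 4], [6]].
After inserting 3: P = [[2, 3], [4], [6]].
After inserting 1: P = [[1, 3], [2], [4], [6]].
After inserting 5: P = [[1, 3, 5], [2], [4], [6]].
After inserting 7: P = [[1, 3, 5, 7], [2], [4], [6]].

The final insertion tableau P = [[1, 3, 5, 7], [2], [4], [6]] has shape [4, 1, 1, 1].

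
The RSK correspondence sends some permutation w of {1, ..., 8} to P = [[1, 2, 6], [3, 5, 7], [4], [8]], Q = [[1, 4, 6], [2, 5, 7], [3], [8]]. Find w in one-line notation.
8 4 1 5 3 7 6 2

Reverse the RSK construction: for i from n down to 1, find the cell of Q containing i, remove the entry at that cell from P, and reverse-bump it up through P; the value ejected from row 1 is w(i).

Step i=8: Q has 8 at row 4, column 1; remove 8 from row 4 of P and reverse-bump: 8 enters row 3 and ejects 4; 4 enters row 2 and ejects 3; 3 enters row 1 and ejects 2. So w(8) = 2. P is now [[1, 3, 6], [4, 5, 7], [8]].
Step i=7: Q has 7 at row 2, column 3; remove 7 from row 2 of P and reverse-bump: 7 enters row 1 and ejects 6. So w(7) = 6. P is now [[1, 3, 7], [4, 5], [8]].
Step i=6: Q has 6 at row 1, column 3; remove that cell from P, ejecting 7. So w(6) = 7. P is now [[1, 3], [4, 5], [8]].
Step i=5: Q has 5 at row 2, column 2; remove 5 from row 2 of P and reverse-bump: 5 enters row 1 and ejects 3. So w(5) = 3. P is now [[1, 5], [4], [8]].
Step i=4: Q has 4 at row 1, column 2; remove that cell from P, ejecting 5. So w(4) = 5. P is now [[1], [4], [8]].
Step i=3: Q has 3 at row 3, column 1; remove 8 from row 3 of P and reverse-bump: 8 enters row 2 and ejects 4; 4 enters row 1 and ejects 1. So w(3) = 1. P is now [[4], [8]].
Step i=2: Q has 2 at row 2, column 1; remove 8 from row 2 of P and reverse-bump: 8 enters row 1 and ejects 4. So w(2) = 4. P is now [[8]].
Step i=1: Q has 1 at row 1, column 1; remove that cell from P, ejecting 8. So w(1) = 8. P is now [].

So w = 8 4 1 5 3 7 6 2.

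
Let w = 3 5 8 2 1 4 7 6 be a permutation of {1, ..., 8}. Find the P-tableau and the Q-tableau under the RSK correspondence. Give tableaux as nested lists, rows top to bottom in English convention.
Insert each entry of the permutation into P by Schensted row insertion, recording in Q the position of each new cell.

Insert 3: appended to row 1. P = [[3]].
Insert 5: appended to row 1. P = [[3, 5]].
Insert 8: appended to row 1. P = [[3, 5, 8]].
Insert 2: 2 bumps 3 from row 1; 3 starts row 2. P = [[2, 5, 8], [3]].
Insert 1: 1 bumps 2 from row 1; 2 bumps 3 from row 2; 3 starts row 3. P = [[1, 5, 8], [2], [3]].
Insert 4: 4 bumps 5 from row 1; 5 appends to row 2. P = [[1, 4, 8], [2, 5], [3]].
Insert 7: 7 bumps 8 from row 1; 8 appends to row 2. P = [[1, 4, 7], [2, 5, 8], [3]].
Insert 6: 6 bumps 7 from row 1; 7 bumps 8 from row 2; 8 appends to row 3. P = [[1, 4, 6], [2, 5, 7], [3, 8]].

So P = [[1, 4, 6], [2, 5, 7], [3, 8]], Q = [[1, 2, 3], [4, 6, 7], [5, 8]].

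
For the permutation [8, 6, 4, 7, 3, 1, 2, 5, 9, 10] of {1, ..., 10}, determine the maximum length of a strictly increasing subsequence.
5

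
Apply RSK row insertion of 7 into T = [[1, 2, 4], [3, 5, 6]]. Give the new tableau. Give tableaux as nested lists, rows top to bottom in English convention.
[[1, 2, 4, 7], [3, 5, 6]]

7 is larger than every entry of row 1, so it is appended to row 1. The new tableau is [[1, 2, 4, 7], [3, 5, 6]].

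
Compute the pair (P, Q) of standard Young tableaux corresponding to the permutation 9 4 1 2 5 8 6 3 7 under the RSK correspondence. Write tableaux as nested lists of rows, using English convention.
P = [[1, 2, 3, 6, 7], [4, 5], [8], [9]], Q = [[1, 4, 5, 6, 9], [2, 7], [3], [8]]

Insert each entry of the permutation into P by Schensted row insertion, recording in Q the position of each new cell.

Insert 9: appended to row 1. P = [[9]].
Insert 4: 4 bumps 9 from row 1; 9 starts row 2. P = [[4], [9]].
Insert 1: 1 bumps 4 from row 1; 4 bumps 9 from row 2; 9 starts row 3. P = [[1], [4], [9]].
Insert 2: appended to row 1. P = [[1, 2], [4], [9]].
Insert 5: appended to row 1. P = [[1, 2, 5], [4], [9]].
Insert 8: appended to row 1. P = [[1, 2, 5, 8], [4], [9]].
Insert 6: 6 bumps 8 from row 1; 8 appends to row 2. P = [[1, 2, 5, 6], [4, 8], [9]].
Insert 3: 3 bumps 5 from row 1; 5 bumps 8 from row 2; 8 bumps 9 from row 3; 9 starts row 4. P = [[1, 2, 3, 6], [4, 5], [8], [9]].
Insert 7: appended to row 1. P = [[1, 2, 3, 6, 7], [4, 5], [8], [9]].

So P = [[1, 2, 3, 6, 7], [4, 5], [8], [9]], Q = [[1, 4, 5, 6, 9], [2, 7], [3], [8]].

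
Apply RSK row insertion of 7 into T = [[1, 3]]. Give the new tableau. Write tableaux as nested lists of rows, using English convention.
[[1, 3, 7]]

7 is larger than every entry of row 1, so it is appended to row 1. The new tableau is [[1, 3, 7]].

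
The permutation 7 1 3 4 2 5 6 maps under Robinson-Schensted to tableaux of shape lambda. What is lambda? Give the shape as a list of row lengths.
Row-insert each entry into an empty tableau.

After inserting 7: P = [[7]].
After inserting 1: P = [[1], [7]].
After inserting 3: P = [[1, 3], [7]].
After inserting 4: P = [[1, 3, 4], [7]].
After inserting 2: P = [[1, 2, 4], [3], [7]].
After inserting 5: P = [[1, 2, 4, 5], [3], [7]].
After inserting 6: P = [[1, 2, 4, 5, 6], [3], [7]].

The final insertion tableau P = [[1, 2, 4, 5, 6], [3], [7]] has shape [5, 1, 1].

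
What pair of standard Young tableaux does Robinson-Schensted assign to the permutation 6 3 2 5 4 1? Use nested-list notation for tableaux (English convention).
P = [[1, 4], [2, 5], [3], [6]], Q = [[1, 4], [2, 5], [3], [6]]

Insert each entry of the permutation into P by Schensted row insertion, recording in Q the position of each new cell.

Insert 6: appended to row 1. P = [[6]], Q = [[1]].
Insert 3: 3 bumps 6 from row 1; 6 starts row 2. P = [[3], [6]], Q = [[1], [2]].
Insert 2: 2 bumps 3 from row 1; 3 bumps 6 from row 2; 6 starts row 3. P = [[2], [3], [6]], Q = [[1], [2], [3]].
Insert 5: appended to row 1. P = [[2, 5], [3], [6]], Q = [[1, 4], [2], [3]].
Insert 4: 4 bumps 5 from row 1; 5 appends to row 2. P = [[2, 4], [3, 5], [6]], Q = [[1, 4], [2, 5], [3]].
Insert 1: 1 bumps 2 from row 1; 2 bumps 3 from row 2; 3 bumps 6 from row 3; 6 starts row 4. P = [[1, 4], [2, 5], [3], [6]], Q = [[1, 4], [2, 5], [3], [6]].

So P = [[1, 4], [2, 5], [3], [6]], Q = [[1, 4], [2, 5], [3], [6]].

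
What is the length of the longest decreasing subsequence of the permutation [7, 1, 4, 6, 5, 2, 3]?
4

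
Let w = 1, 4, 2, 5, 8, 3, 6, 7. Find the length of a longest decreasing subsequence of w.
2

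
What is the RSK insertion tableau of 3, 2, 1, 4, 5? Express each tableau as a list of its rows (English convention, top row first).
Insert 3: appended to row 1. P = [[3]].
Insert 2: 2 bumps 3 from row 1; 3 starts row 2. P = [[2], [3]].
Insert 1: 1 bumps 2 from row 1; 2 bumps 3 from row 2; 3 starts row 3. P = [[1], [2], [3]].
Insert 4: appended to row 1. P = [[1, 4], [2], [3]].
Insert 5: appended to row 1. P = [[1, 4, 5], [2], [3]].

So P = [[1, 4, 5], [2], [3]].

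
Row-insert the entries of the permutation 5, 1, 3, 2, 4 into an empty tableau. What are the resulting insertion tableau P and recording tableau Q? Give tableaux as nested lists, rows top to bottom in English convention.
Insert each entry of the permutation into P by Schensted row insertion, recording in Q the position of each new cell.

Insert 5: appended to row 1. P = [[5]].
Insert 1: 1 bumps 5 from row 1; 5 starts row 2. P = [[1], [5]].
Insert 3: appended to row 1. P = [[1, 3], [5]].
Insert 2: 2 bumps 3 from row 1; 3 bumps 5 from row 2; 5 starts row 3. P = [[1, 2], [3], [5]].
Insert 4: appended to row 1. P = [[1, 2, 4], [3], [5]].

So P = [[1, 2, 4], [3], [5]], Q = [[1, 3, 5], [2], [4]].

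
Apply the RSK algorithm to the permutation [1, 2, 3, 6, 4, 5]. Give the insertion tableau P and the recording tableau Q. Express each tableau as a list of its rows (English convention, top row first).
P = [[1, 2, 3, 4, 5], [6]], Q = [[1, 2, 3, 4, 6], [5]]

Insert each entry of the permutation into P by Schensted row insertion, recording in Q the position of each new cell.

Insert 1: appended to row 1. P = [[1]].
Insert 2: appended to row 1. P = [[1, 2]].
Insert 3: appended to row 1. P = [[1, 2, 3]].
Insert 6: appended to row 1. P = [[1, 2, 3, 6]].
Insert 4: 4 bumps 6 from row 1; 6 starts row 2. P = [[1, 2, 3, 4], [6]].
Insert 5: appended to row 1. P = [[1, 2, 3, 4, 5], [6]].

So P = [[1, 2, 3, 4, 5], [6]], Q = [[1, 2, 3, 4, 6], [5]].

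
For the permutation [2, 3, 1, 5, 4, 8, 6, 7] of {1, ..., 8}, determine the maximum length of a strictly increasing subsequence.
5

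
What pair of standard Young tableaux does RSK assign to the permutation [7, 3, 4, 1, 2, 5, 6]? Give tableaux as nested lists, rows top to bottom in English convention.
P = [[1, 2, 5, 6], [3, 4], [7]], Q = [[1, 3, 6, 7], [2, 5], [4]]

Insert each entry of the permutation into P by Schensted row insertion, recording in Q the position of each new cell.

Insert 7: appended to row 1. P = [[7]], Q = [[1]].
Insert 3: 3 bumps 7 from row 1; 7 starts row 2. P = [[3], [7]], Q = [[1], [2]].
Insert 4: appended to row 1. P = [[3, 4], [7]], Q = [[1, 3], [2]].
Insert 1: 1 bumps 3 from row 1; 3 bumps 7 from row 2; 7 starts row 3. P = [[1, 4], [3], [7]], Q = [[1, 3], [2], [4]].
Insert 2: 2 bumps 4 from row 1; 4 appends to row 2. P = [[1, 2], [3, 4], [7]], Q = [[1, 3], [2, 5], [4]].
Insert 5: appended to row 1. P = [[1, 2, 5], [3, 4], [7]], Q = [[1, 3, 6], [2, 5], [4]].
Insert 6: appended to row 1. P = [[1, 2, 5, 6], [3, 4], [7]], Q = [[1, 3, 6, 7], [2, 5], [4]].

So P = [[1, 2, 5, 6], [3, 4], [7]], Q = [[1, 3, 6, 7], [2, 5], [4]].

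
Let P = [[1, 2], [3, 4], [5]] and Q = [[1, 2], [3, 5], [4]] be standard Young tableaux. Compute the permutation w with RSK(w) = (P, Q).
Reverse the RSK construction: for i from n down to 1, find the cell of Q containing i, remove the entry at that cell from P, and reverse-bump it up through P; the value ejected from row 1 is w(i).

Step i=5: Q has 5 at row 2, column 2; remove 4 from row 2 of P and reverse-bump: 4 enters row 1 and ejects 2. So w(5) = 2. P is now [[1, 4], [3], [5]].
Step i=4: Q has 4 at row 3, column 1; remove 5 from row 3 of P and reverse-bump: 5 enters row 2 and ejects 3; 3 enters row 1 and ejects 1. So w(4) = 1. P is now [[3, 4], [5]].
Step i=3: Q has 3 at row 2, column 1; remove 5 from row 2 of P and reverse-bump: 5 enters row 1 and ejects 4. So w(3) = 4. P is now [[3, 5]].
Step i=2: Q has 2 at row 1, column 2; remove that cell from P, ejecting 5. So w(2) = 5. P is now [[3]].
Step i=1: Q has 1 at row 1, column 1; remove that cell from P, ejecting 3. So w(1) = 3. P is now [].

So w = 3 5 4 1 2.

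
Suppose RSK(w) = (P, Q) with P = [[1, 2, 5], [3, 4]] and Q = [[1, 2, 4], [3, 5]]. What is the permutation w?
3 4 1 5 2

Reverse the RSK construction: for i from n down to 1, find the cell of Q containing i, remove the entry at that cell from P, and reverse-bump it up through P; the value ejected from row 1 is w(i).

Step i=5: Q has 5 at row 2, column 2; remove 4 from row 2 of P and reverse-bump: 4 enters row 1 and ejects 2. So w(5) = 2. P is now [[1, 4, 5], [3]].
Step i=4: Q has 4 at row 1, column 3; remove that cell from P, ejecting 5. So w(4) = 5. P is now [[1, 4], [3]].
Step i=3: Q has 3 at row 2, column 1; remove 3 from row 2 of P and reverse-bump: 3 enters row 1 and ejects 1. So w(3) = 1. P is now [[3, 4]].
Step i=2: Q has 2 at row 1, column 2; remove that cell from P, ejecting 4. So w(2) = 4. P is now [[3]].
Step i=1: Q has 1 at row 1, column 1; remove that cell from P, ejecting 3. So w(1) = 3. P is now [].

So w = 3 4 1 5 2.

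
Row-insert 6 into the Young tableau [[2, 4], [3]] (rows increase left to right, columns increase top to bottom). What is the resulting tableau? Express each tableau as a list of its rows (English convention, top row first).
[[2, 4, 6], [3]]

6 is larger than every entry of row 1, so it is appended to row 1. The new tableau is [[2, 4, 6], [3]].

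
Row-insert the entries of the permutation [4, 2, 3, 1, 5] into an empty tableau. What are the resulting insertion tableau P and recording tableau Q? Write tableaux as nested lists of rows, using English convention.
Insert each entry of the permutation into P by Schensted row insertion, recording in Q the position of each new cell.

Insert 4: appended to row 1. P = [[4]].
Insert 2: 2 bumps 4 from row 1; 4 starts row 2. P = [[2], [4]].
Insert 3: appended to row 1. P = [[2, 3], [4]].
Insert 1: 1 bumps 2 from row 1; 2 bumps 4 from row 2; 4 starts row 3. P = [[1, 3], [2], [4]].
Insert 5: appended to row 1. P = [[1, 3, 5], [2], [4]].

So P = [[1, 3, 5], [2], [4]], Q = [[1, 3, 5], [2], [4]].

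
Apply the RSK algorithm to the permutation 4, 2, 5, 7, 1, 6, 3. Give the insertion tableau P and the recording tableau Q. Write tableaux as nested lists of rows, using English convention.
Insert each entry of the permutation into P by Schensted row insertion, recording in Q the position of each new cell.

After inserting 4: P = [[4]].
After inserting 2: P = [[2], [4]].
After inserting 5: P = [[2, 5], [4]].
After inserting 7: P = [[2, 5, 7], [4]].
After inserting 1: P = [[1, 5, 7], [2], [4]].
After inserting 6: P = [[1, 5, 6], [2, 7], [4]].
After inserting 3: P = [[1, 3, 6], [2, 5], [4, 7]].

So P = [[1, 3, 6], [2, 5], [4, 7]], Q = [[1, 3, 4], [2, 6], [5, 7]].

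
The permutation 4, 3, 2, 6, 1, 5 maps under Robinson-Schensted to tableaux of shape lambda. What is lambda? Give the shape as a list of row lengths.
[2, 2, 1, 1]

Row-insert each entry into an empty tableau.

After inserting 4: P = [[4]].
After inserting 3: P = [[3], [4]].
After inserting 2: P = [[2], [3], [4]].
After inserting 6: P = [[2, 6], [3], [4]].
After inserting 1: P = [[1, 6], [2], [3], [4]].
After inserting 5: P = [[1, 5], [2, 6], [3], [4]].

The final insertion tableau P = [[1, 5], [2, 6], [3], [4]] has shape [2, 2, 1, 1].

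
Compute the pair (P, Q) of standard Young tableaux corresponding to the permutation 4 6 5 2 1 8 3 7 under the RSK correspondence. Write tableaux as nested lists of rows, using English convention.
P = [[1, 3, 7], [2, 5, 8], [4], [6]], Q = [[1, 2, 6], [3, 7, 8], [4], [5]]

Insert each entry of the permutation into P by Schensted row insertion, recording in Q the position of each new cell.

After inserting 4: P = [[4]].
After inserting 6: P = [[4, 6]].
After inserting 5: P = [[4, 5], [6]].
After inserting 2: P = [[2, 5], [4], [6]].
After inserting 1: P = [[1, 5], [2], [4], [6]].
After inserting 8: P = [[1, 5, 8], [2], [4], [6]].
After inserting 3: P = [[1, 3, 8], [2, 5], [4], [6]].
After inserting 7: P = [[1, 3, 7], [2, 5, 8], [4], [6]].

So P = [[1, 3, 7], [2, 5, 8], [4], [6]], Q = [[1, 2, 6], [3, 7, 8], [4], [5]].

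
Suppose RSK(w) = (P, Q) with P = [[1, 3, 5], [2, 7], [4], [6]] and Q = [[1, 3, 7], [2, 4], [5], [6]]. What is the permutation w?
6 2 7 4 3 1 5

Reverse the RSK construction: for i from n down to 1, find the cell of Q containing i, remove the entry at that cell from P, and reverse-bump it up through P; the value ejected from row 1 is w(i).

Step i=7: Q has 7 at row 1, column 3; remove that cell from P, ejecting 5. So w(7) = 5. P is now [[1, 3], [2, 7], [4], [6]].
Step i=6: Q has 6 at row 4, column 1; remove 6 from row 4 of P and reverse-bump: 6 enters row 3 and ejects 4; 4 enters row 2 and ejects 2; 2 enters row 1 and ejects 1. So w(6) = 1. P is now [[2, 3], [4, 7], [6]].
Step i=5: Q has 5 at row 3, column 1; remove 6 from row 3 of P and reverse-bump: 6 enters row 2 and ejects 4; 4 enters row 1 and ejects 3. So w(5) = 3. P is now [[2, 4], [6, 7]].
Step i=4: Q has 4 at row 2, column 2; remove 7 from row 2 of P and reverse-bump: 7 enters row 1 and ejects 4. So w(4) = 4. P is now [[2, 7], [6]].
Step i=3: Q has 3 at row 1, column 2; remove that cell from P, ejecting 7. So w(3) = 7. P is now [[2], [6]].
Step i=2: Q has 2 at row 2, column 1; remove 6 from row 2 of P and reverse-bump: 6 enters row 1 and ejects 2. So w(2) = 2. P is now [[6]].
Step i=1: Q has 1 at row 1, column 1; remove that cell from P, ejecting 6. So w(1) = 6. P is now [].

So w = 6 2 7 4 3 1 5.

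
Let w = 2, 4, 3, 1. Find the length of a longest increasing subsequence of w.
2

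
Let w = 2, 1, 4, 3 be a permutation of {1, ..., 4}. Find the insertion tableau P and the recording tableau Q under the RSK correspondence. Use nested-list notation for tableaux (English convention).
P = [[1, 3], [2, 4]], Q = [[1, 3], [2, 4]]

Insert each entry of the permutation into P by Schensted row insertion, recording in Q the position of each new cell.

Insert 2: appended to row 1. P = [[2]], Q = [[1]].
Insert 1: 1 bumps 2 from row 1; 2 starts row 2. P = [[1], [2]], Q = [[1], [2]].
Insert 4: appended to row 1. P = [[1, 4], [2]], Q = [[1, 3], [2]].
Insert 3: 3 bumps 4 from row 1; 4 appends to row 2. P = [[1, 3], [2, 4]], Q = [[1, 3], [2, 4]].

So P = [[1, 3], [2, 4]], Q = [[1, 3], [2, 4]].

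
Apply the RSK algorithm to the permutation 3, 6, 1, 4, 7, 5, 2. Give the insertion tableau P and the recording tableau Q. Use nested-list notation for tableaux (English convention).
P = [[1, 2, 5], [3, 4, 7], [6]], Q = [[1, 2, 5], [3, 4, 6], [7]]

Insert each entry of the permutation into P by Schensted row insertion, recording in Q the position of each new cell.

Insert 3: appended to row 1. P = [[3]], Q = [[1]].
Insert 6: appended to row 1. P = [[3, 6]], Q = [[1, 2]].
Insert 1: 1 bumps 3 from row 1; 3 starts row 2. P = [[1, 6], [3]], Q = [[1, 2], [3]].
Insert 4: 4 bumps 6 from row 1; 6 appends to row 2. P = [[1, 4], [3, 6]], Q = [[1, 2], [3, 4]].
Insert 7: appended to row 1. P = [[1, 4, 7], [3, 6]], Q = [[1, 2, 5], [3, 4]].
Insert 5: 5 bumps 7 from row 1; 7 appends to row 2. P = [[1, 4, 5], [3, 6, 7]], Q = [[1, 2, 5], [3, 4, 6]].
Insert 2: 2 bumps 4 from row 1; 4 bumps 6 from row 2; 6 starts row 3. P = [[1, 2, 5], [3, 4, 7], [6]], Q = [[1, 2, 5], [3, 4, 6], [7]].

So P = [[1, 2, 5], [3, 4, 7], [6]], Q = [[1, 2, 5], [3, 4, 6], [7]].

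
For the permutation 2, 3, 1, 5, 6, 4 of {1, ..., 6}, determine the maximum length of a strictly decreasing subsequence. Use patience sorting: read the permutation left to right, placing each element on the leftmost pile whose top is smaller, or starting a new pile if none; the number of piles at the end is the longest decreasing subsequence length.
2: new pile. tops = [2]
3: onto pile 1 (replacing 2). tops = [3]
1: new pile. tops = [3, 1]
5: onto pile 1 (replacing 3). tops = [5, 1]
6: onto pile 1 (replacing 5). tops = [6, 1]
4: onto pile 2 (replacing 1). tops = [6, 4]

2 piles, so the longest decreasing subsequence has length 2.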